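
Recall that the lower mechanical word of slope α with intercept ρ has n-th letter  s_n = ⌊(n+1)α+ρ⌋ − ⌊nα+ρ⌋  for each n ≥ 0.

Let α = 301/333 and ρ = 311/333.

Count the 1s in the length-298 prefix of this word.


#1s = Σ_{n=0}^{297} s_n = Σ_{n=0}^{297} (⌊(n+1)α+ρ⌋ − ⌊nα+ρ⌋)
the sum telescopes: every ⌊nα+ρ⌋ with 0 < n < 298 appears once with + and once with −, leaving ⌊298α+ρ⌋ − ⌊0·α+ρ⌋
298α + ρ = (298·301 + 311) / 333 = 90009/333
ρ = 311/333
⌊90009/333⌋ = 270,  ⌊311/333⌋ = 0
#1s = 270 − 0 = 270

270


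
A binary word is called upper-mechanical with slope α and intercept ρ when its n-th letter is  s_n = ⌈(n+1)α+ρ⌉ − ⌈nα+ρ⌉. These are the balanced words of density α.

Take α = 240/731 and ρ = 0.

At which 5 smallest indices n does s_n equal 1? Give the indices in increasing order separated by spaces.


n=0: ⌈240/731⌉−⌈0/731⌉ = 1−0 = 1  ← one
n=1: ⌈480/731⌉−⌈240/731⌉ = 1−1 = 0
n=2: ⌈720/731⌉−⌈480/731⌉ = 1−1 = 0
n=3: ⌈960/731⌉−⌈720/731⌉ = 2−1 = 1  ← one
n=4: ⌈1200/731⌉−⌈960/731⌉ = 2−2 = 0
n=5: ⌈1440/731⌉−⌈1200/731⌉ = 2−2 = 0
n=6: ⌈1680/731⌉−⌈1440/731⌉ = 3−2 = 1  ← one
n=7: ⌈1920/731⌉−⌈1680/731⌉ = 3−3 = 0
n=8: ⌈2160/731⌉−⌈1920/731⌉ = 3−3 = 0
n=9: ⌈2400/731⌉−⌈2160/731⌉ = 4−3 = 1  ← one
n=10: ⌈2640/731⌉−⌈2400/731⌉ = 4−4 = 0
n=11: ⌈2880/731⌉−⌈2640/731⌉ = 4−4 = 0
n=12: ⌈3120/731⌉−⌈2880/731⌉ = 5−4 = 1  ← one
positions of the first 5 ones: 0 3 6 9 12

0 3 6 9 12


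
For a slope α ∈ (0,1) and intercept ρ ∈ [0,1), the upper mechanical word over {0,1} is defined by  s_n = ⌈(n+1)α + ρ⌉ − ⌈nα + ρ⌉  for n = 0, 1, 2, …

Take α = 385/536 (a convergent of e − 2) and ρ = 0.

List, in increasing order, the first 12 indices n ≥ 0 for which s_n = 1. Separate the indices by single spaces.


n=0: ⌈385/536⌉−⌈0/536⌉ = 1−0 = 1  ← one
n=1: ⌈770/536⌉−⌈385/536⌉ = 2−1 = 1  ← one
n=2: ⌈1155/536⌉−⌈770/536⌉ = 3−2 = 1  ← one
n=3: ⌈1540/536⌉−⌈1155/536⌉ = 3−3 = 0
n=4: ⌈1925/536⌉−⌈1540/536⌉ = 4−3 = 1  ← one
n=5: ⌈2310/536⌉−⌈1925/536⌉ = 5−4 = 1  ← one
n=6: ⌈2695/536⌉−⌈2310/536⌉ = 6−5 = 1  ← one
n=7: ⌈3080/536⌉−⌈2695/536⌉ = 6−6 = 0
n=8: ⌈3465/536⌉−⌈3080/536⌉ = 7−6 = 1  ← one
n=9: ⌈3850/536⌉−⌈3465/536⌉ = 8−7 = 1  ← one
n=10: ⌈4235/536⌉−⌈3850/536⌉ = 8−8 = 0
n=11: ⌈4620/536⌉−⌈4235/536⌉ = 9−8 = 1  ← one
n=12: ⌈5005/536⌉−⌈4620/536⌉ = 10−9 = 1  ← one
n=13: ⌈5390/536⌉−⌈5005/536⌉ = 11−10 = 1  ← one
n=14: ⌈5775/536⌉−⌈5390/536⌉ = 11−11 = 0
n=15: ⌈6160/536⌉−⌈5775/536⌉ = 12−11 = 1  ← one
positions of the first 12 ones: 0 1 2 4 5 6 8 9 11 12 13 15

0 1 2 4 5 6 8 9 11 12 13 15


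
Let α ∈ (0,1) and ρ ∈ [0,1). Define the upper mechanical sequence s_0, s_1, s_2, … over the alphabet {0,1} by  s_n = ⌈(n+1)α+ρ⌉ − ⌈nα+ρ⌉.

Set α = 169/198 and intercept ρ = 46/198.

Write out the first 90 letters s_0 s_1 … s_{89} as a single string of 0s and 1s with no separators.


n=0: ⌈(1·169+46)/198⌉ − ⌈(0·169+46)/198⌉ = ⌈215/198⌉ − ⌈46/198⌉ = 2 − 1 = 1
n=1: ⌈(2·169+46)/198⌉ − ⌈(1·169+46)/198⌉ = ⌈384/198⌉ − ⌈215/198⌉ = 2 − 2 = 0
n=2: ⌈(3·169+46)/198⌉ − ⌈(2·169+46)/198⌉ = ⌈553/198⌉ − ⌈384/198⌉ = 3 − 2 = 1
n=3: ⌈(4·169+46)/198⌉ − ⌈(3·169+46)/198⌉ = ⌈722/198⌉ − ⌈553/198⌉ = 4 − 3 = 1
n=4: ⌈(5·169+46)/198⌉ − ⌈(4·169+46)/198⌉ = ⌈891/198⌉ − ⌈722/198⌉ = 5 − 4 = 1
n=5: ⌈(6·169+46)/198⌉ − ⌈(5·169+46)/198⌉ = ⌈1060/198⌉ − ⌈891/198⌉ = 6 − 5 = 1
n=6: ⌈(7·169+46)/198⌉ − ⌈(6·169+46)/198⌉ = ⌈1229/198⌉ − ⌈1060/198⌉ = 7 − 6 = 1
n=7: ⌈(8·169+46)/198⌉ − ⌈(7·169+46)/198⌉ = ⌈1398/198⌉ − ⌈1229/198⌉ = 8 − 7 = 1
n=8: ⌈(9·169+46)/198⌉ − ⌈(8·169+46)/198⌉ = ⌈1567/198⌉ − ⌈1398/198⌉ = 8 − 8 = 0
n=9: ⌈(10·169+46)/198⌉ − ⌈(9·169+46)/198⌉ = ⌈1736/198⌉ − ⌈1567/198⌉ = 9 − 8 = 1
n=10: ⌈(11·169+46)/198⌉ − ⌈(10·169+46)/198⌉ = ⌈1905/198⌉ − ⌈1736/198⌉ = 10 − 9 = 1
n=11: ⌈(12·169+46)/198⌉ − ⌈(11·169+46)/198⌉ = ⌈2074/198⌉ − ⌈1905/198⌉ = 11 − 10 = 1
n=12: ⌈(13·169+46)/198⌉ − ⌈(12·169+46)/198⌉ = ⌈2243/198⌉ − ⌈2074/198⌉ = 12 − 11 = 1
n=13: ⌈(14·169+46)/198⌉ − ⌈(13·169+46)/198⌉ = ⌈2412/198⌉ − ⌈2243/198⌉ = 13 − 12 = 1
n=14: ⌈(15·169+46)/198⌉ − ⌈(14·169+46)/198⌉ = ⌈2581/198⌉ − ⌈2412/198⌉ = 14 − 13 = 1
n=15: ⌈(16·169+46)/198⌉ − ⌈(15·169+46)/198⌉ = ⌈2750/198⌉ − ⌈2581/198⌉ = 14 − 14 = 0
n=16: ⌈(17·169+46)/198⌉ − ⌈(16·169+46)/198⌉ = ⌈2919/198⌉ − ⌈2750/198⌉ = 15 − 14 = 1
n=17: ⌈(18·169+46)/198⌉ − ⌈(17·169+46)/198⌉ = ⌈3088/198⌉ − ⌈2919/198⌉ = 16 − 15 = 1
n=18: ⌈(19·169+46)/198⌉ − ⌈(18·169+46)/198⌉ = ⌈3257/198⌉ − ⌈3088/198⌉ = 17 − 16 = 1
n=19: ⌈(20·169+46)/198⌉ − ⌈(19·169+46)/198⌉ = ⌈3426/198⌉ − ⌈3257/198⌉ = 18 − 17 = 1
n=20: ⌈(21·169+46)/198⌉ − ⌈(20·169+46)/198⌉ = ⌈3595/198⌉ − ⌈3426/198⌉ = 19 − 18 = 1
n=21: ⌈(22·169+46)/198⌉ − ⌈(21·169+46)/198⌉ = ⌈3764/198⌉ − ⌈3595/198⌉ = 20 − 19 = 1
n=22: ⌈(23·169+46)/198⌉ − ⌈(22·169+46)/198⌉ = ⌈3933/198⌉ − ⌈3764/198⌉ = 20 − 20 = 0
n=23: ⌈(24·169+46)/198⌉ − ⌈(23·169+46)/198⌉ = ⌈4102/198⌉ − ⌈3933/198⌉ = 21 − 20 = 1
n=24: ⌈(25·169+46)/198⌉ − ⌈(24·169+46)/198⌉ = ⌈4271/198⌉ − ⌈4102/198⌉ = 22 − 21 = 1
n=25: ⌈(26·169+46)/198⌉ − ⌈(25·169+46)/198⌉ = ⌈4440/198⌉ − ⌈4271/198⌉ = 23 − 22 = 1
n=26: ⌈(27·169+46)/198⌉ − ⌈(26·169+46)/198⌉ = ⌈4609/198⌉ − ⌈4440/198⌉ = 24 − 23 = 1
n=27: ⌈(28·169+46)/198⌉ − ⌈(27·169+46)/198⌉ = ⌈4778/198⌉ − ⌈4609/198⌉ = 25 − 24 = 1
n=28: ⌈(29·169+46)/198⌉ − ⌈(28·169+46)/198⌉ = ⌈4947/198⌉ − ⌈4778/198⌉ = 25 − 25 = 0
n=29: ⌈(30·169+46)/198⌉ − ⌈(29·169+46)/198⌉ = ⌈5116/198⌉ − ⌈4947/198⌉ = 26 − 25 = 1
n=30: ⌈(31·169+46)/198⌉ − ⌈(30·169+46)/198⌉ = ⌈5285/198⌉ − ⌈5116/198⌉ = 27 − 26 = 1
n=31: ⌈(32·169+46)/198⌉ − ⌈(31·169+46)/198⌉ = ⌈5454/198⌉ − ⌈5285/198⌉ = 28 − 27 = 1
n=32: ⌈(33·169+46)/198⌉ − ⌈(32·169+46)/198⌉ = ⌈5623/198⌉ − ⌈5454/198⌉ = 29 − 28 = 1
n=33: ⌈(34·169+46)/198⌉ − ⌈(33·169+46)/198⌉ = ⌈5792/198⌉ − ⌈5623/198⌉ = 30 − 29 = 1
n=34: ⌈(35·169+46)/198⌉ − ⌈(34·169+46)/198⌉ = ⌈5961/198⌉ − ⌈5792/198⌉ = 31 − 30 = 1
n=35: ⌈(36·169+46)/198⌉ − ⌈(35·169+46)/198⌉ = ⌈6130/198⌉ − ⌈5961/198⌉ = 31 − 31 = 0
n=36: ⌈(37·169+46)/198⌉ − ⌈(36·169+46)/198⌉ = ⌈6299/198⌉ − ⌈6130/198⌉ = 32 − 31 = 1
n=37: ⌈(38·169+46)/198⌉ − ⌈(37·169+46)/198⌉ = ⌈6468/198⌉ − ⌈6299/198⌉ = 33 − 32 = 1
n=38: ⌈(39·169+46)/198⌉ − ⌈(38·169+46)/198⌉ = ⌈6637/198⌉ − ⌈6468/198⌉ = 34 − 33 = 1
n=39: ⌈(40·169+46)/198⌉ − ⌈(39·169+46)/198⌉ = ⌈6806/198⌉ − ⌈6637/198⌉ = 35 − 34 = 1
n=40: ⌈(41·169+46)/198⌉ − ⌈(40·169+46)/198⌉ = ⌈6975/198⌉ − ⌈6806/198⌉ = 36 − 35 = 1
n=41: ⌈(42·169+46)/198⌉ − ⌈(41·169+46)/198⌉ = ⌈7144/198⌉ − ⌈6975/198⌉ = 37 − 36 = 1
n=42: ⌈(43·169+46)/198⌉ − ⌈(42·169+46)/198⌉ = ⌈7313/198⌉ − ⌈7144/198⌉ = 37 − 37 = 0
n=43: ⌈(44·169+46)/198⌉ − ⌈(43·169+46)/198⌉ = ⌈7482/198⌉ − ⌈7313/198⌉ = 38 − 37 = 1
n=44: ⌈(45·169+46)/198⌉ − ⌈(44·169+46)/198⌉ = ⌈7651/198⌉ − ⌈7482/198⌉ = 39 − 38 = 1
n=45: ⌈(46·169+46)/198⌉ − ⌈(45·169+46)/198⌉ = ⌈7820/198⌉ − ⌈7651/198⌉ = 40 − 39 = 1
n=46: ⌈(47·169+46)/198⌉ − ⌈(46·169+46)/198⌉ = ⌈7989/198⌉ − ⌈7820/198⌉ = 41 − 40 = 1
n=47: ⌈(48·169+46)/198⌉ − ⌈(47·169+46)/198⌉ = ⌈8158/198⌉ − ⌈7989/198⌉ = 42 − 41 = 1
n=48: ⌈(49·169+46)/198⌉ − ⌈(48·169+46)/198⌉ = ⌈8327/198⌉ − ⌈8158/198⌉ = 43 − 42 = 1
n=49: ⌈(50·169+46)/198⌉ − ⌈(49·169+46)/198⌉ = ⌈8496/198⌉ − ⌈8327/198⌉ = 43 − 43 = 0
n=50: ⌈(51·169+46)/198⌉ − ⌈(50·169+46)/198⌉ = ⌈8665/198⌉ − ⌈8496/198⌉ = 44 − 43 = 1
n=51: ⌈(52·169+46)/198⌉ − ⌈(51·169+46)/198⌉ = ⌈8834/198⌉ − ⌈8665/198⌉ = 45 − 44 = 1
n=52: ⌈(53·169+46)/198⌉ − ⌈(52·169+46)/198⌉ = ⌈9003/198⌉ − ⌈8834/198⌉ = 46 − 45 = 1
n=53: ⌈(54·169+46)/198⌉ − ⌈(53·169+46)/198⌉ = ⌈9172/198⌉ − ⌈9003/198⌉ = 47 − 46 = 1
n=54: ⌈(55·169+46)/198⌉ − ⌈(54·169+46)/198⌉ = ⌈9341/198⌉ − ⌈9172/198⌉ = 48 − 47 = 1
n=55: ⌈(56·169+46)/198⌉ − ⌈(55·169+46)/198⌉ = ⌈9510/198⌉ − ⌈9341/198⌉ = 49 − 48 = 1
n=56: ⌈(57·169+46)/198⌉ − ⌈(56·169+46)/198⌉ = ⌈9679/198⌉ − ⌈9510/198⌉ = 49 − 49 = 0
n=57: ⌈(58·169+46)/198⌉ − ⌈(57·169+46)/198⌉ = ⌈9848/198⌉ − ⌈9679/198⌉ = 50 − 49 = 1
n=58: ⌈(59·169+46)/198⌉ − ⌈(58·169+46)/198⌉ = ⌈10017/198⌉ − ⌈9848/198⌉ = 51 − 50 = 1
n=59: ⌈(60·169+46)/198⌉ − ⌈(59·169+46)/198⌉ = ⌈10186/198⌉ − ⌈10017/198⌉ = 52 − 51 = 1
n=60: ⌈(61·169+46)/198⌉ − ⌈(60·169+46)/198⌉ = ⌈10355/198⌉ − ⌈10186/198⌉ = 53 − 52 = 1
n=61: ⌈(62·169+46)/198⌉ − ⌈(61·169+46)/198⌉ = ⌈10524/198⌉ − ⌈10355/198⌉ = 54 − 53 = 1
n=62: ⌈(63·169+46)/198⌉ − ⌈(62·169+46)/198⌉ = ⌈10693/198⌉ − ⌈10524/198⌉ = 55 − 54 = 1
n=63: ⌈(64·169+46)/198⌉ − ⌈(63·169+46)/198⌉ = ⌈10862/198⌉ − ⌈10693/198⌉ = 55 − 55 = 0
n=64: ⌈(65·169+46)/198⌉ − ⌈(64·169+46)/198⌉ = ⌈11031/198⌉ − ⌈10862/198⌉ = 56 − 55 = 1
n=65: ⌈(66·169+46)/198⌉ − ⌈(65·169+46)/198⌉ = ⌈11200/198⌉ − ⌈11031/198⌉ = 57 − 56 = 1
n=66: ⌈(67·169+46)/198⌉ − ⌈(66·169+46)/198⌉ = ⌈11369/198⌉ − ⌈11200/198⌉ = 58 − 57 = 1
n=67: ⌈(68·169+46)/198⌉ − ⌈(67·169+46)/198⌉ = ⌈11538/198⌉ − ⌈11369/198⌉ = 59 − 58 = 1
n=68: ⌈(69·169+46)/198⌉ − ⌈(68·169+46)/198⌉ = ⌈11707/198⌉ − ⌈11538/198⌉ = 60 − 59 = 1
n=69: ⌈(70·169+46)/198⌉ − ⌈(69·169+46)/198⌉ = ⌈11876/198⌉ − ⌈11707/198⌉ = 60 − 60 = 0
n=70: ⌈(71·169+46)/198⌉ − ⌈(70·169+46)/198⌉ = ⌈12045/198⌉ − ⌈11876/198⌉ = 61 − 60 = 1
n=71: ⌈(72·169+46)/198⌉ − ⌈(71·169+46)/198⌉ = ⌈12214/198⌉ − ⌈12045/198⌉ = 62 − 61 = 1
n=72: ⌈(73·169+46)/198⌉ − ⌈(72·169+46)/198⌉ = ⌈12383/198⌉ − ⌈12214/198⌉ = 63 − 62 = 1
n=73: ⌈(74·169+46)/198⌉ − ⌈(73·169+46)/198⌉ = ⌈12552/198⌉ − ⌈12383/198⌉ = 64 − 63 = 1
n=74: ⌈(75·169+46)/198⌉ − ⌈(74·169+46)/198⌉ = ⌈12721/198⌉ − ⌈12552/198⌉ = 65 − 64 = 1
n=75: ⌈(76·169+46)/198⌉ − ⌈(75·169+46)/198⌉ = ⌈12890/198⌉ − ⌈12721/198⌉ = 66 − 65 = 1
n=76: ⌈(77·169+46)/198⌉ − ⌈(76·169+46)/198⌉ = ⌈13059/198⌉ − ⌈12890/198⌉ = 66 − 66 = 0
n=77: ⌈(78·169+46)/198⌉ − ⌈(77·169+46)/198⌉ = ⌈13228/198⌉ − ⌈13059/198⌉ = 67 − 66 = 1
n=78: ⌈(79·169+46)/198⌉ − ⌈(78·169+46)/198⌉ = ⌈13397/198⌉ − ⌈13228/198⌉ = 68 − 67 = 1
n=79: ⌈(80·169+46)/198⌉ − ⌈(79·169+46)/198⌉ = ⌈13566/198⌉ − ⌈13397/198⌉ = 69 − 68 = 1
n=80: ⌈(81·169+46)/198⌉ − ⌈(80·169+46)/198⌉ = ⌈13735/198⌉ − ⌈13566/198⌉ = 70 − 69 = 1
n=81: ⌈(82·169+46)/198⌉ − ⌈(81·169+46)/198⌉ = ⌈13904/198⌉ − ⌈13735/198⌉ = 71 − 70 = 1
n=82: ⌈(83·169+46)/198⌉ − ⌈(82·169+46)/198⌉ = ⌈14073/198⌉ − ⌈13904/198⌉ = 72 − 71 = 1
n=83: ⌈(84·169+46)/198⌉ − ⌈(83·169+46)/198⌉ = ⌈14242/198⌉ − ⌈14073/198⌉ = 72 − 72 = 0
n=84: ⌈(85·169+46)/198⌉ − ⌈(84·169+46)/198⌉ = ⌈14411/198⌉ − ⌈14242/198⌉ = 73 − 72 = 1
n=85: ⌈(86·169+46)/198⌉ − ⌈(85·169+46)/198⌉ = ⌈14580/198⌉ − ⌈14411/198⌉ = 74 − 73 = 1
n=86: ⌈(87·169+46)/198⌉ − ⌈(86·169+46)/198⌉ = ⌈14749/198⌉ − ⌈14580/198⌉ = 75 − 74 = 1
n=87: ⌈(88·169+46)/198⌉ − ⌈(87·169+46)/198⌉ = ⌈14918/198⌉ − ⌈14749/198⌉ = 76 − 75 = 1
n=88: ⌈(89·169+46)/198⌉ − ⌈(88·169+46)/198⌉ = ⌈15087/198⌉ − ⌈14918/198⌉ = 77 − 76 = 1
n=89: ⌈(90·169+46)/198⌉ − ⌈(89·169+46)/198⌉ = ⌈15256/198⌉ − ⌈15087/198⌉ = 78 − 77 = 1

101111110111111011111101111101111110111111011111101111110111111011111011111101111110111111


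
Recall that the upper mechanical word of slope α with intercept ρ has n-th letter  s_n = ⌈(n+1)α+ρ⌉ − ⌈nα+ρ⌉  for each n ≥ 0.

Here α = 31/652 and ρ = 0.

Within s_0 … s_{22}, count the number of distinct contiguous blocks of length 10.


t_n = ⌈(n·31)/652⌉ for n = 0 … 23:
  n=0…9: ⌈0/652⌉=0 ⌈31/652⌉=1 ⌈62/652⌉=1 ⌈93/652⌉=1 ⌈124/652⌉=1 ⌈155/652⌉=1 ⌈186/652⌉=1 ⌈217/652⌉=1 ⌈248/652⌉=1 ⌈279/652⌉=1
  n=10…19: ⌈310/652⌉=1 ⌈341/652⌉=1 ⌈372/652⌉=1 ⌈403/652⌉=1 ⌈434/652⌉=1 ⌈465/652⌉=1 ⌈496/652⌉=1 ⌈527/652⌉=1 ⌈558/652⌉=1 ⌈589/652⌉=1
  n=20…23: ⌈620/652⌉=1 ⌈651/652⌉=1 ⌈682/652⌉=2 ⌈713/652⌉=2
s_n = t_(n+1) − t_n for n = 0 … 22 gives
prefix = 10000000000000000000010
slide a length-10 window over [0..9] … [13..22] (14 windows); first occurrence of each distinct factor:
  [  0..  9] 1000000000
  [  1.. 10] 0000000000
  [ 12.. 21] 0000000001
  [ 13.. 22] 0000000010
  (the other 10 windows repeat one of these)
distinct factors: {0000000000, 0000000001, 0000000010, 1000000000}
count = 4  (Sturmian bound for length 10 is 11)

4


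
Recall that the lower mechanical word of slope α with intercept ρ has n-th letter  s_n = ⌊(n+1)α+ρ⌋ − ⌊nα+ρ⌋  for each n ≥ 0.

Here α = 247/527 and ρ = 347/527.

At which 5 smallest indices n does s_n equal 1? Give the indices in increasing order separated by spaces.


0 2 4 7 9

n=0: ⌊594/527⌋−⌊347/527⌋ = 1−0 = 1  ← one
n=1: ⌊841/527⌋−⌊594/527⌋ = 1−1 = 0
n=2: ⌊1088/527⌋−⌊841/527⌋ = 2−1 = 1  ← one
n=3: ⌊1335/527⌋−⌊1088/527⌋ = 2−2 = 0
n=4: ⌊1582/527⌋−⌊1335/527⌋ = 3−2 = 1  ← one
n=5: ⌊1829/527⌋−⌊1582/527⌋ = 3−3 = 0
n=6: ⌊2076/527⌋−⌊1829/527⌋ = 3−3 = 0
n=7: ⌊2323/527⌋−⌊2076/527⌋ = 4−3 = 1  ← one
n=8: ⌊2570/527⌋−⌊2323/527⌋ = 4−4 = 0
n=9: ⌊2817/527⌋−⌊2570/527⌋ = 5−4 = 1  ← one
positions of the first 5 ones: 0 2 4 7 9


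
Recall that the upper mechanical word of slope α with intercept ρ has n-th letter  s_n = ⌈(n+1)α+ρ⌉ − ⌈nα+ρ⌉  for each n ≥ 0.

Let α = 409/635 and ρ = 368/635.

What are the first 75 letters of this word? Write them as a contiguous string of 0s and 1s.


101101101101011011011011010110110110110101101101101101101011011011011010110

n=0: ⌈(1·409+368)/635⌉ − ⌈(0·409+368)/635⌉ = ⌈777/635⌉ − ⌈368/635⌉ = 2 − 1 = 1
n=1: ⌈(2·409+368)/635⌉ − ⌈(1·409+368)/635⌉ = ⌈1186/635⌉ − ⌈777/635⌉ = 2 − 2 = 0
n=2: ⌈(3·409+368)/635⌉ − ⌈(2·409+368)/635⌉ = ⌈1595/635⌉ − ⌈1186/635⌉ = 3 − 2 = 1
n=3: ⌈(4·409+368)/635⌉ − ⌈(3·409+368)/635⌉ = ⌈2004/635⌉ − ⌈1595/635⌉ = 4 − 3 = 1
n=4: ⌈(5·409+368)/635⌉ − ⌈(4·409+368)/635⌉ = ⌈2413/635⌉ − ⌈2004/635⌉ = 4 − 4 = 0
n=5: ⌈(6·409+368)/635⌉ − ⌈(5·409+368)/635⌉ = ⌈2822/635⌉ − ⌈2413/635⌉ = 5 − 4 = 1
n=6: ⌈(7·409+368)/635⌉ − ⌈(6·409+368)/635⌉ = ⌈3231/635⌉ − ⌈2822/635⌉ = 6 − 5 = 1
n=7: ⌈(8·409+368)/635⌉ − ⌈(7·409+368)/635⌉ = ⌈3640/635⌉ − ⌈3231/635⌉ = 6 − 6 = 0
n=8: ⌈(9·409+368)/635⌉ − ⌈(8·409+368)/635⌉ = ⌈4049/635⌉ − ⌈3640/635⌉ = 7 − 6 = 1
n=9: ⌈(10·409+368)/635⌉ − ⌈(9·409+368)/635⌉ = ⌈4458/635⌉ − ⌈4049/635⌉ = 8 − 7 = 1
n=10: ⌈(11·409+368)/635⌉ − ⌈(10·409+368)/635⌉ = ⌈4867/635⌉ − ⌈4458/635⌉ = 8 − 8 = 0
n=11: ⌈(12·409+368)/635⌉ − ⌈(11·409+368)/635⌉ = ⌈5276/635⌉ − ⌈4867/635⌉ = 9 − 8 = 1
n=12: ⌈(13·409+368)/635⌉ − ⌈(12·409+368)/635⌉ = ⌈5685/635⌉ − ⌈5276/635⌉ = 9 − 9 = 0
n=13: ⌈(14·409+368)/635⌉ − ⌈(13·409+368)/635⌉ = ⌈6094/635⌉ − ⌈5685/635⌉ = 10 − 9 = 1
n=14: ⌈(15·409+368)/635⌉ − ⌈(14·409+368)/635⌉ = ⌈6503/635⌉ − ⌈6094/635⌉ = 11 − 10 = 1
n=15: ⌈(16·409+368)/635⌉ − ⌈(15·409+368)/635⌉ = ⌈6912/635⌉ − ⌈6503/635⌉ = 11 − 11 = 0
n=16: ⌈(17·409+368)/635⌉ − ⌈(16·409+368)/635⌉ = ⌈7321/635⌉ − ⌈6912/635⌉ = 12 − 11 = 1
n=17: ⌈(18·409+368)/635⌉ − ⌈(17·409+368)/635⌉ = ⌈7730/635⌉ − ⌈7321/635⌉ = 13 − 12 = 1
n=18: ⌈(19·409+368)/635⌉ − ⌈(18·409+368)/635⌉ = ⌈8139/635⌉ − ⌈7730/635⌉ = 13 − 13 = 0
n=19: ⌈(20·409+368)/635⌉ − ⌈(19·409+368)/635⌉ = ⌈8548/635⌉ − ⌈8139/635⌉ = 14 − 13 = 1
n=20: ⌈(21·409+368)/635⌉ − ⌈(20·409+368)/635⌉ = ⌈8957/635⌉ − ⌈8548/635⌉ = 15 − 14 = 1
n=21: ⌈(22·409+368)/635⌉ − ⌈(21·409+368)/635⌉ = ⌈9366/635⌉ − ⌈8957/635⌉ = 15 − 15 = 0
n=22: ⌈(23·409+368)/635⌉ − ⌈(22·409+368)/635⌉ = ⌈9775/635⌉ − ⌈9366/635⌉ = 16 − 15 = 1
n=23: ⌈(24·409+368)/635⌉ − ⌈(23·409+368)/635⌉ = ⌈10184/635⌉ − ⌈9775/635⌉ = 17 − 16 = 1
n=24: ⌈(25·409+368)/635⌉ − ⌈(24·409+368)/635⌉ = ⌈10593/635⌉ − ⌈10184/635⌉ = 17 − 17 = 0
n=25: ⌈(26·409+368)/635⌉ − ⌈(25·409+368)/635⌉ = ⌈11002/635⌉ − ⌈10593/635⌉ = 18 − 17 = 1
n=26: ⌈(27·409+368)/635⌉ − ⌈(26·409+368)/635⌉ = ⌈11411/635⌉ − ⌈11002/635⌉ = 18 − 18 = 0
n=27: ⌈(28·409+368)/635⌉ − ⌈(27·409+368)/635⌉ = ⌈11820/635⌉ − ⌈11411/635⌉ = 19 − 18 = 1
n=28: ⌈(29·409+368)/635⌉ − ⌈(28·409+368)/635⌉ = ⌈12229/635⌉ − ⌈11820/635⌉ = 20 − 19 = 1
n=29: ⌈(30·409+368)/635⌉ − ⌈(29·409+368)/635⌉ = ⌈12638/635⌉ − ⌈12229/635⌉ = 20 − 20 = 0
n=30: ⌈(31·409+368)/635⌉ − ⌈(30·409+368)/635⌉ = ⌈13047/635⌉ − ⌈12638/635⌉ = 21 − 20 = 1
n=31: ⌈(32·409+368)/635⌉ − ⌈(31·409+368)/635⌉ = ⌈13456/635⌉ − ⌈13047/635⌉ = 22 − 21 = 1
n=32: ⌈(33·409+368)/635⌉ − ⌈(32·409+368)/635⌉ = ⌈13865/635⌉ − ⌈13456/635⌉ = 22 − 22 = 0
n=33: ⌈(34·409+368)/635⌉ − ⌈(33·409+368)/635⌉ = ⌈14274/635⌉ − ⌈13865/635⌉ = 23 − 22 = 1
n=34: ⌈(35·409+368)/635⌉ − ⌈(34·409+368)/635⌉ = ⌈14683/635⌉ − ⌈14274/635⌉ = 24 − 23 = 1
n=35: ⌈(36·409+368)/635⌉ − ⌈(35·409+368)/635⌉ = ⌈15092/635⌉ − ⌈14683/635⌉ = 24 − 24 = 0
n=36: ⌈(37·409+368)/635⌉ − ⌈(36·409+368)/635⌉ = ⌈15501/635⌉ − ⌈15092/635⌉ = 25 − 24 = 1
n=37: ⌈(38·409+368)/635⌉ − ⌈(37·409+368)/635⌉ = ⌈15910/635⌉ − ⌈15501/635⌉ = 26 − 25 = 1
n=38: ⌈(39·409+368)/635⌉ − ⌈(38·409+368)/635⌉ = ⌈16319/635⌉ − ⌈15910/635⌉ = 26 − 26 = 0
n=39: ⌈(40·409+368)/635⌉ − ⌈(39·409+368)/635⌉ = ⌈16728/635⌉ − ⌈16319/635⌉ = 27 − 26 = 1
n=40: ⌈(41·409+368)/635⌉ − ⌈(40·409+368)/635⌉ = ⌈17137/635⌉ − ⌈16728/635⌉ = 27 − 27 = 0
n=41: ⌈(42·409+368)/635⌉ − ⌈(41·409+368)/635⌉ = ⌈17546/635⌉ − ⌈17137/635⌉ = 28 − 27 = 1
n=42: ⌈(43·409+368)/635⌉ − ⌈(42·409+368)/635⌉ = ⌈17955/635⌉ − ⌈17546/635⌉ = 29 − 28 = 1
n=43: ⌈(44·409+368)/635⌉ − ⌈(43·409+368)/635⌉ = ⌈18364/635⌉ − ⌈17955/635⌉ = 29 − 29 = 0
n=44: ⌈(45·409+368)/635⌉ − ⌈(44·409+368)/635⌉ = ⌈18773/635⌉ − ⌈18364/635⌉ = 30 − 29 = 1
n=45: ⌈(46·409+368)/635⌉ − ⌈(45·409+368)/635⌉ = ⌈19182/635⌉ − ⌈18773/635⌉ = 31 − 30 = 1
n=46: ⌈(47·409+368)/635⌉ − ⌈(46·409+368)/635⌉ = ⌈19591/635⌉ − ⌈19182/635⌉ = 31 − 31 = 0
n=47: ⌈(48·409+368)/635⌉ − ⌈(47·409+368)/635⌉ = ⌈20000/635⌉ − ⌈19591/635⌉ = 32 − 31 = 1
n=48: ⌈(49·409+368)/635⌉ − ⌈(48·409+368)/635⌉ = ⌈20409/635⌉ − ⌈20000/635⌉ = 33 − 32 = 1
n=49: ⌈(50·409+368)/635⌉ − ⌈(49·409+368)/635⌉ = ⌈20818/635⌉ − ⌈20409/635⌉ = 33 − 33 = 0
n=50: ⌈(51·409+368)/635⌉ − ⌈(50·409+368)/635⌉ = ⌈21227/635⌉ − ⌈20818/635⌉ = 34 − 33 = 1
n=51: ⌈(52·409+368)/635⌉ − ⌈(51·409+368)/635⌉ = ⌈21636/635⌉ − ⌈21227/635⌉ = 35 − 34 = 1
n=52: ⌈(53·409+368)/635⌉ − ⌈(52·409+368)/635⌉ = ⌈22045/635⌉ − ⌈21636/635⌉ = 35 − 35 = 0
n=53: ⌈(54·409+368)/635⌉ − ⌈(53·409+368)/635⌉ = ⌈22454/635⌉ − ⌈22045/635⌉ = 36 − 35 = 1
n=54: ⌈(55·409+368)/635⌉ − ⌈(54·409+368)/635⌉ = ⌈22863/635⌉ − ⌈22454/635⌉ = 37 − 36 = 1
n=55: ⌈(56·409+368)/635⌉ − ⌈(55·409+368)/635⌉ = ⌈23272/635⌉ − ⌈22863/635⌉ = 37 − 37 = 0
n=56: ⌈(57·409+368)/635⌉ − ⌈(56·409+368)/635⌉ = ⌈23681/635⌉ − ⌈23272/635⌉ = 38 − 37 = 1
n=57: ⌈(58·409+368)/635⌉ − ⌈(57·409+368)/635⌉ = ⌈24090/635⌉ − ⌈23681/635⌉ = 38 − 38 = 0
n=58: ⌈(59·409+368)/635⌉ − ⌈(58·409+368)/635⌉ = ⌈24499/635⌉ − ⌈24090/635⌉ = 39 − 38 = 1
n=59: ⌈(60·409+368)/635⌉ − ⌈(59·409+368)/635⌉ = ⌈24908/635⌉ − ⌈24499/635⌉ = 40 − 39 = 1
n=60: ⌈(61·409+368)/635⌉ − ⌈(60·409+368)/635⌉ = ⌈25317/635⌉ − ⌈24908/635⌉ = 40 − 40 = 0
n=61: ⌈(62·409+368)/635⌉ − ⌈(61·409+368)/635⌉ = ⌈25726/635⌉ − ⌈25317/635⌉ = 41 − 40 = 1
n=62: ⌈(63·409+368)/635⌉ − ⌈(62·409+368)/635⌉ = ⌈26135/635⌉ − ⌈25726/635⌉ = 42 − 41 = 1
n=63: ⌈(64·409+368)/635⌉ − ⌈(63·409+368)/635⌉ = ⌈26544/635⌉ − ⌈26135/635⌉ = 42 − 42 = 0
n=64: ⌈(65·409+368)/635⌉ − ⌈(64·409+368)/635⌉ = ⌈26953/635⌉ − ⌈26544/635⌉ = 43 − 42 = 1
n=65: ⌈(66·409+368)/635⌉ − ⌈(65·409+368)/635⌉ = ⌈27362/635⌉ − ⌈26953/635⌉ = 44 − 43 = 1
n=66: ⌈(67·409+368)/635⌉ − ⌈(66·409+368)/635⌉ = ⌈27771/635⌉ − ⌈27362/635⌉ = 44 − 44 = 0
n=67: ⌈(68·409+368)/635⌉ − ⌈(67·409+368)/635⌉ = ⌈28180/635⌉ − ⌈27771/635⌉ = 45 − 44 = 1
n=68: ⌈(69·409+368)/635⌉ − ⌈(68·409+368)/635⌉ = ⌈28589/635⌉ − ⌈28180/635⌉ = 46 − 45 = 1
n=69: ⌈(70·409+368)/635⌉ − ⌈(69·409+368)/635⌉ = ⌈28998/635⌉ − ⌈28589/635⌉ = 46 − 46 = 0
n=70: ⌈(71·409+368)/635⌉ − ⌈(70·409+368)/635⌉ = ⌈29407/635⌉ − ⌈28998/635⌉ = 47 − 46 = 1
n=71: ⌈(72·409+368)/635⌉ − ⌈(71·409+368)/635⌉ = ⌈29816/635⌉ − ⌈29407/635⌉ = 47 − 47 = 0
n=72: ⌈(73·409+368)/635⌉ − ⌈(72·409+368)/635⌉ = ⌈30225/635⌉ − ⌈29816/635⌉ = 48 − 47 = 1
n=73: ⌈(74·409+368)/635⌉ − ⌈(73·409+368)/635⌉ = ⌈30634/635⌉ − ⌈30225/635⌉ = 49 − 48 = 1
n=74: ⌈(75·409+368)/635⌉ − ⌈(74·409+368)/635⌉ = ⌈31043/635⌉ − ⌈30634/635⌉ = 49 − 49 = 0


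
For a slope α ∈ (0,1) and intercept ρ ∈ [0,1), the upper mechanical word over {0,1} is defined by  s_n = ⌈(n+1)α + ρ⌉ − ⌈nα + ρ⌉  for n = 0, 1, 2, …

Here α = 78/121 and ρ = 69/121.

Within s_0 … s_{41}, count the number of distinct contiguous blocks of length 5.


t_n = ⌈(n·78+69)/121⌉ for n = 0 … 42:
  n=0…9: ⌈69/121⌉=1 ⌈147/121⌉=2 ⌈225/121⌉=2 ⌈303/121⌉=3 ⌈381/121⌉=4 ⌈459/121⌉=4 ⌈537/121⌉=5 ⌈615/121⌉=6 ⌈693/121⌉=6 ⌈771/121⌉=7
  n=10…19: ⌈849/121⌉=8 ⌈927/121⌉=8 ⌈1005/121⌉=9 ⌈1083/121⌉=9 ⌈1161/121⌉=10 ⌈1239/121⌉=11 ⌈1317/121⌉=11 ⌈1395/121⌉=12 ⌈1473/121⌉=13 ⌈1551/121⌉=13
  n=20…29: ⌈1629/121⌉=14 ⌈1707/121⌉=15 ⌈1785/121⌉=15 ⌈1863/121⌉=16 ⌈1941/121⌉=17 ⌈2019/121⌉=17 ⌈2097/121⌉=18 ⌈2175/121⌉=18 ⌈2253/121⌉=19 ⌈2331/121⌉=20
  n=30…39: ⌈2409/121⌉=20 ⌈2487/121⌉=21 ⌈2565/121⌉=22 ⌈2643/121⌉=22 ⌈2721/121⌉=23 ⌈2799/121⌉=24 ⌈2877/121⌉=24 ⌈2955/121⌉=25 ⌈3033/121⌉=26 ⌈3111/121⌉=26
  n=40…42: ⌈3189/121⌉=27 ⌈3267/121⌉=27 ⌈3345/121⌉=28
s_n = t_(n+1) − t_n for n = 0 … 41 gives
prefix = 101101101101011011011011010110110110110101
slide a length-5 window over [0..4] … [37..41] (38 windows); first occurrence of each distinct factor:
  [  0..  4] 10110
  [  1..  5] 01101
  [  2..  6] 11011
  [  8.. 12] 11010
  [  9.. 13] 10101
  [ 10.. 14] 01011
  (the other 32 windows repeat one of these)
distinct factors: {01011, 01101, 10101, 10110, 11010, 11011}
count = 6  (Sturmian bound for length 5 is 6)

6


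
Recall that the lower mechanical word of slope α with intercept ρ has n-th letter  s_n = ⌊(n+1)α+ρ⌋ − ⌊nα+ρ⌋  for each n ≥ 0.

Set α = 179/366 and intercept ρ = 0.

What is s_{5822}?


0

(n+1)α + ρ = (5823·179) / 366 = 1042317/366
nα + ρ     = (5822·179) / 366 = 1042138/366
⌊1042317/366⌋ = 2847,  ⌊1042138/366⌋ = 2847
s_{5822} = 2847 − 2847 = 0


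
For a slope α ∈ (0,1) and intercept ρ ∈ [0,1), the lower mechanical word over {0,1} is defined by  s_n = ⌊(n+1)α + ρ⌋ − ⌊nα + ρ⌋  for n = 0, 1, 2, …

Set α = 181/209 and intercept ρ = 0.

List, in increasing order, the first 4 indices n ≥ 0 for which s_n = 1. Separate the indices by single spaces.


1 2 3 4

n=0: ⌊181/209⌋−⌊0/209⌋ = 0−0 = 0
n=1: ⌊362/209⌋−⌊181/209⌋ = 1−0 = 1  ← one
n=2: ⌊543/209⌋−⌊362/209⌋ = 2−1 = 1  ← one
n=3: ⌊724/209⌋−⌊543/209⌋ = 3−2 = 1  ← one
n=4: ⌊905/209⌋−⌊724/209⌋ = 4−3 = 1  ← one
positions of the first 4 ones: 1 2 3 4


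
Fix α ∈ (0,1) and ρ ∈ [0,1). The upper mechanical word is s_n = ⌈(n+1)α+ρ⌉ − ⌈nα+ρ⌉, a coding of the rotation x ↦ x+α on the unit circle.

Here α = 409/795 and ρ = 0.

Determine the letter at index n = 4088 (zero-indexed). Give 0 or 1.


(n+1)α + ρ = (4089·409) / 795 = 1672401/795
nα + ρ     = (4088·409) / 795 = 1671992/795
⌈1672401/795⌉ = 2104,  ⌈1671992/795⌉ = 2104
s_{4088} = 2104 − 2104 = 0

0


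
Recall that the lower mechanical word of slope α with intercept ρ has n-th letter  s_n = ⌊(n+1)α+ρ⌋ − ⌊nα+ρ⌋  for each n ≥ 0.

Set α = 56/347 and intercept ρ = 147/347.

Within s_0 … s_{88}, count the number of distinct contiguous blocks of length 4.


5

t_n = ⌊(n·56+147)/347⌋ for n = 0 … 89:
  n=0…9: ⌊147/347⌋=0 ⌊203/347⌋=0 ⌊259/347⌋=0 ⌊315/347⌋=0 ⌊371/347⌋=1 ⌊427/347⌋=1 ⌊483/347⌋=1 ⌊539/347⌋=1 ⌊595/347⌋=1 ⌊651/347⌋=1
  n=10…19: ⌊707/347⌋=2 ⌊763/347⌋=2 ⌊819/347⌋=2 ⌊875/347⌋=2 ⌊931/347⌋=2 ⌊987/347⌋=2 ⌊1043/347⌋=3 ⌊1099/347⌋=3 ⌊1155/347⌋=3 ⌊1211/347⌋=3
  n=20…29: ⌊1267/347⌋=3 ⌊1323/347⌋=3 ⌊1379/347⌋=3 ⌊1435/347⌋=4 ⌊1491/347⌋=4 ⌊1547/347⌋=4 ⌊1603/347⌋=4 ⌊1659/347⌋=4 ⌊1715/347⌋=4 ⌊1771/347⌋=5
  n=30…39: ⌊1827/347⌋=5 ⌊1883/347⌋=5 ⌊1939/347⌋=5 ⌊1995/347⌋=5 ⌊2051/347⌋=5 ⌊2107/347⌋=6 ⌊2163/347⌋=6 ⌊2219/347⌋=6 ⌊2275/347⌋=6 ⌊2331/347⌋=6
  n=40…49: ⌊2387/347⌋=6 ⌊2443/347⌋=7 ⌊2499/347⌋=7 ⌊2555/347⌋=7 ⌊2611/347⌋=7 ⌊2667/347⌋=7 ⌊2723/347⌋=7 ⌊2779/347⌋=8 ⌊2835/347⌋=8 ⌊2891/347⌋=8
  n=50…59: ⌊2947/347⌋=8 ⌊3003/347⌋=8 ⌊3059/347⌋=8 ⌊3115/347⌋=8 ⌊3171/347⌋=9 ⌊3227/347⌋=9 ⌊3283/347⌋=9 ⌊3339/347⌋=9 ⌊3395/347⌋=9 ⌊3451/347⌋=9
  n=60…69: ⌊3507/347⌋=10 ⌊3563/347⌋=10 ⌊3619/347⌋=10 ⌊3675/347⌋=10 ⌊3731/347⌋=10 ⌊3787/347⌋=10 ⌊3843/347⌋=11 ⌊3899/347⌋=11 ⌊3955/347⌋=11 ⌊4011/347⌋=11
  n=70…79: ⌊4067/347⌋=11 ⌊4123/347⌋=11 ⌊4179/347⌋=12 ⌊4235/347⌋=12 ⌊4291/347⌋=12 ⌊4347/347⌋=12 ⌊4403/347⌋=12 ⌊4459/347⌋=12 ⌊4515/347⌋=13 ⌊4571/347⌋=13
  n=80…89: ⌊4627/347⌋=13 ⌊4683/347⌋=13 ⌊4739/347⌋=13 ⌊4795/347⌋=13 ⌊4851/347⌋=13 ⌊4907/347⌋=14 ⌊4963/347⌋=14 ⌊5019/347⌋=14 ⌊5075/347⌋=14 ⌊5131/347⌋=14
s_n = t_(n+1) − t_n for n = 0 … 88 gives
prefix = 00010000010000010000001000001000001000001000001000000100000100000100000100000100000010000
slide a length-4 window over [0..3] … [85..88] (86 windows); first occurrence of each distinct factor:
  [  0..  3] 0001
  [  1..  4] 0010
  [  2..  5] 0100
  [  3..  6] 1000
  [  4..  7] 0000
  (the other 81 windows repeat one of these)
distinct factors: {0000, 0001, 0010, 0100, 1000}
count = 5  (Sturmian bound for length 4 is 5)


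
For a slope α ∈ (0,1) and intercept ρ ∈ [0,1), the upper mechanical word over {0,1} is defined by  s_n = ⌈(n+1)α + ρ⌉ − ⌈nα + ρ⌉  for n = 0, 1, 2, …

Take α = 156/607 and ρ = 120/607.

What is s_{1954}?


(n+1)α + ρ = (1955·156 + 120) / 607 = 305100/607
nα + ρ     = (1954·156 + 120) / 607 = 304944/607
⌈305100/607⌉ = 503,  ⌈304944/607⌉ = 503
s_{1954} = 503 − 503 = 0

0


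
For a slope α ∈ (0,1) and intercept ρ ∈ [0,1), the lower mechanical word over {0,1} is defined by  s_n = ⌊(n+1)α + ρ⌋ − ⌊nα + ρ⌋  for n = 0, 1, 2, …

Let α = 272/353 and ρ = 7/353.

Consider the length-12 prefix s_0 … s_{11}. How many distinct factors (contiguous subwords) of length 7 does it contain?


4

t_n = ⌊(n·272+7)/353⌋ for n = 0 … 12:
  n=0…9: ⌊7/353⌋=0 ⌊279/353⌋=0 ⌊551/353⌋=1 ⌊823/353⌋=2 ⌊1095/353⌋=3 ⌊1367/353⌋=3 ⌊1639/353⌋=4 ⌊1911/353⌋=5 ⌊2183/353⌋=6 ⌊2455/353⌋=6
  n=10…12: ⌊2727/353⌋=7 ⌊2999/353⌋=8 ⌊3271/353⌋=9
s_n = t_(n+1) − t_n for n = 0 … 11 gives
prefix = 011101110111
slide a length-7 window over [0..6] … [5..11] (6 windows); first occurrence of each distinct factor:
  [  0..  6] 0111011
  [  1..  7] 1110111
  [  2..  8] 1101110
  [  3..  9] 1011101
  (the other 2 windows repeat one of these)
distinct factors: {0111011, 1011101, 1101110, 1110111}
count = 4  (Sturmian bound for length 7 is 8)


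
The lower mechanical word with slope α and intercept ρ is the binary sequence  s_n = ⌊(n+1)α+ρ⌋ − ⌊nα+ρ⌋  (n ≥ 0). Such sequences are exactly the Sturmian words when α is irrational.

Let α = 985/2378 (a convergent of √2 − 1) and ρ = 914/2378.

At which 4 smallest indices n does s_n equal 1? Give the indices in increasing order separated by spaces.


1 3 6 8

n=0: ⌊1899/2378⌋−⌊914/2378⌋ = 0−0 = 0
n=1: ⌊2884/2378⌋−⌊1899/2378⌋ = 1−0 = 1  ← one
n=2: ⌊3869/2378⌋−⌊2884/2378⌋ = 1−1 = 0
n=3: ⌊4854/2378⌋−⌊3869/2378⌋ = 2−1 = 1  ← one
n=4: ⌊5839/2378⌋−⌊4854/2378⌋ = 2−2 = 0
n=5: ⌊6824/2378⌋−⌊5839/2378⌋ = 2−2 = 0
n=6: ⌊7809/2378⌋−⌊6824/2378⌋ = 3−2 = 1  ← one
n=7: ⌊8794/2378⌋−⌊7809/2378⌋ = 3−3 = 0
n=8: ⌊9779/2378⌋−⌊8794/2378⌋ = 4−3 = 1  ← one
positions of the first 4 ones: 1 3 6 8


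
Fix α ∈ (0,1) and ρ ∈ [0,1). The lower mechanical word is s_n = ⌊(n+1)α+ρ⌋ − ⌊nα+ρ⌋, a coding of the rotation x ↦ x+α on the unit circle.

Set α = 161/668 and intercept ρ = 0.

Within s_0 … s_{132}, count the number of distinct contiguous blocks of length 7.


t_n = ⌊(n·161)/668⌋ for n = 0 … 133:
  n=0…9: ⌊0/668⌋=0 ⌊161/668⌋=0 ⌊322/668⌋=0 ⌊483/668⌋=0 ⌊644/668⌋=0 ⌊805/668⌋=1 ⌊966/668⌋=1 ⌊1127/668⌋=1 ⌊1288/668⌋=1 ⌊1449/668⌋=2
  n=10…19: ⌊1610/668⌋=2 ⌊1771/668⌋=2 ⌊1932/668⌋=2 ⌊2093/668⌋=3 ⌊2254/668⌋=3 ⌊2415/668⌋=3 ⌊2576/668⌋=3 ⌊2737/668⌋=4 ⌊2898/668⌋=4 ⌊3059/668⌋=4
  n=20…29: ⌊3220/668⌋=4 ⌊3381/668⌋=5 ⌊3542/668⌋=5 ⌊3703/668⌋=5 ⌊3864/668⌋=5 ⌊4025/668⌋=6 ⌊4186/668⌋=6 ⌊4347/668⌋=6 ⌊4508/668⌋=6 ⌊4669/668⌋=6
  n=30…39: ⌊4830/668⌋=7 ⌊4991/668⌋=7 ⌊5152/668⌋=7 ⌊5313/668⌋=7 ⌊5474/668⌋=8 ⌊5635/668⌋=8 ⌊5796/668⌋=8 ⌊5957/668⌋=8 ⌊6118/668⌋=9 ⌊6279/668⌋=9
  n=40…49: ⌊6440/668⌋=9 ⌊6601/668⌋=9 ⌊6762/668⌋=10 ⌊6923/668⌋=10 ⌊7084/668⌋=10 ⌊7245/668⌋=10 ⌊7406/668⌋=11 ⌊7567/668⌋=11 ⌊7728/668⌋=11 ⌊7889/668⌋=11
  n=50…59: ⌊8050/668⌋=12 ⌊8211/668⌋=12 ⌊8372/668⌋=12 ⌊8533/668⌋=12 ⌊8694/668⌋=13 ⌊8855/668⌋=13 ⌊9016/668⌋=13 ⌊9177/668⌋=13 ⌊9338/668⌋=13 ⌊9499/668⌋=14
  n=60…69: ⌊9660/668⌋=14 ⌊9821/668⌋=14 ⌊9982/668⌋=14 ⌊10143/668⌋=15 ⌊10304/668⌋=15 ⌊10465/668⌋=15 ⌊10626/668⌋=15 ⌊10787/668⌋=16 ⌊10948/668⌋=16 ⌊11109/668⌋=16
  n=70…79: ⌊11270/668⌋=16 ⌊11431/668⌋=17 ⌊11592/668⌋=17 ⌊11753/668⌋=17 ⌊11914/668⌋=17 ⌊12075/668⌋=18 ⌊12236/668⌋=18 ⌊12397/668⌋=18 ⌊12558/668⌋=18 ⌊12719/668⌋=19
  n=80…89: ⌊12880/668⌋=19 ⌊13041/668⌋=19 ⌊13202/668⌋=19 ⌊13363/668⌋=20 ⌊13524/668⌋=20 ⌊13685/668⌋=20 ⌊13846/668⌋=20 ⌊14007/668⌋=20 ⌊14168/668⌋=21 ⌊14329/668⌋=21
  n=90…99: ⌊14490/668⌋=21 ⌊14651/668⌋=21 ⌊14812/668⌋=22 ⌊14973/668⌋=22 ⌊15134/668⌋=22 ⌊15295/668⌋=22 ⌊15456/668⌋=23 ⌊15617/668⌋=23 ⌊15778/668⌋=23 ⌊15939/668⌋=23
  n=100…109: ⌊16100/668⌋=24 ⌊16261/668⌋=24 ⌊16422/668⌋=24 ⌊16583/668⌋=24 ⌊16744/668⌋=25 ⌊16905/668⌋=25 ⌊17066/668⌋=25 ⌊17227/668⌋=25 ⌊17388/668⌋=26 ⌊17549/668⌋=26
  n=110…119: ⌊17710/668⌋=26 ⌊17871/668⌋=26 ⌊18032/668⌋=26 ⌊18193/668⌋=27 ⌊18354/668⌋=27 ⌊18515/668⌋=27 ⌊18676/668⌋=27 ⌊18837/668⌋=28 ⌊18998/668⌋=28 ⌊19159/668⌋=28
  n=120…129: ⌊19320/668⌋=28 ⌊19481/668⌋=29 ⌊19642/668⌋=29 ⌊19803/668⌋=29 ⌊19964/668⌋=29 ⌊20125/668⌋=30 ⌊20286/668⌋=30 ⌊20447/668⌋=30 ⌊20608/668⌋=30 ⌊20769/668⌋=31
  n=130…133: ⌊20930/668⌋=31 ⌊21091/668⌋=31 ⌊21252/668⌋=31 ⌊21413/668⌋=32
s_n = t_(n+1) − t_n for n = 0 … 132 gives
prefix = 0000100010001000100010001000010001000100010001000100010000100010001000100010001000100001000100010001000100010000100010001000100010001
slide a length-7 window over [0..6] … [126..132] (127 windows); first occurrence of each distinct factor:
  [  0..  6] 0000100
  [  1..  7] 0001000
  [  2..  8] 0010001
  [  3..  9] 0100010
  [  4.. 10] 1000100
  [ 22.. 28] 0010000
  [ 23.. 29] 0100001
  [ 24.. 30] 1000010
  (the other 119 windows repeat one of these)
distinct factors: {0000100, 0001000, 0010000, 0010001, 0100001, 0100010, 1000010, 1000100}
count = 8  (Sturmian bound for length 7 is 8)

8


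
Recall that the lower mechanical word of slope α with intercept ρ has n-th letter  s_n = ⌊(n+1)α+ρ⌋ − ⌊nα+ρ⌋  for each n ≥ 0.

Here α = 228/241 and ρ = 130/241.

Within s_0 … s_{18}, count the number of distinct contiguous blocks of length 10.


10

t_n = ⌊(n·228+130)/241⌋ for n = 0 … 19:
  n=0…9: ⌊130/241⌋=0 ⌊358/241⌋=1 ⌊586/241⌋=2 ⌊814/241⌋=3 ⌊1042/241⌋=4 ⌊1270/241⌋=5 ⌊1498/241⌋=6 ⌊1726/241⌋=7 ⌊1954/241⌋=8 ⌊2182/241⌋=9
  n=10…19: ⌊2410/241⌋=10 ⌊2638/241⌋=10 ⌊2866/241⌋=11 ⌊3094/241⌋=12 ⌊3322/241⌋=13 ⌊3550/241⌋=14 ⌊3778/241⌋=15 ⌊4006/241⌋=16 ⌊4234/241⌋=17 ⌊4462/241⌋=18
s_n = t_(n+1) − t_n for n = 0 … 18 gives
prefix = 1111111111011111111
slide a length-10 window over [0..9] … [9..18] (10 windows); first occurrence of each distinct factor:
  [  0..  9] 1111111111
  [  1.. 10] 1111111110
  [  2.. 11] 1111111101
  [  3.. 12] 1111111011
  [  4.. 13] 1111110111
  [  5.. 14] 1111101111
  [  6.. 15] 1111011111
  [  7.. 16] 1110111111
  [  8.. 17] 1101111111
  [  9.. 18] 1011111111
distinct factors: {1011111111, 1101111111, 1110111111, 1111011111, 1111101111, 1111110111, 1111111011, 1111111101, 1111111110, 1111111111}
count = 10  (Sturmian bound for length 10 is 11)


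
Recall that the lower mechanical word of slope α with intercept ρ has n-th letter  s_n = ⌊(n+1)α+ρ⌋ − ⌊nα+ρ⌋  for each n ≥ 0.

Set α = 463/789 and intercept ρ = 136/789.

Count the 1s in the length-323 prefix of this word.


189

#1s = Σ_{n=0}^{322} s_n = Σ_{n=0}^{322} (⌊(n+1)α+ρ⌋ − ⌊nα+ρ⌋)
the sum telescopes: every ⌊nα+ρ⌋ with 0 < n < 323 appears once with + and once with −, leaving ⌊323α+ρ⌋ − ⌊0·α+ρ⌋
323α + ρ = (323·463 + 136) / 789 = 149685/789
ρ = 136/789
⌊149685/789⌋ = 189,  ⌊136/789⌋ = 0
#1s = 189 − 0 = 189


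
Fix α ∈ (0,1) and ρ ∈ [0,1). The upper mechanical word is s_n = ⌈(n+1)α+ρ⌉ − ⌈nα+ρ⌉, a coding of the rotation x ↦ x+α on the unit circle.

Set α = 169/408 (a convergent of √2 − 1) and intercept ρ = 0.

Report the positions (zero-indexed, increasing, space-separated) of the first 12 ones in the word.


n=0: ⌈169/408⌉−⌈0/408⌉ = 1−0 = 1  ← one
n=1: ⌈338/408⌉−⌈169/408⌉ = 1−1 = 0
n=2: ⌈507/408⌉−⌈338/408⌉ = 2−1 = 1  ← one
n=3: ⌈676/408⌉−⌈507/408⌉ = 2−2 = 0
n=4: ⌈845/408⌉−⌈676/408⌉ = 3−2 = 1  ← one
n=5: ⌈1014/408⌉−⌈845/408⌉ = 3−3 = 0
n=6: ⌈1183/408⌉−⌈1014/408⌉ = 3−3 = 0
n=7: ⌈1352/408⌉−⌈1183/408⌉ = 4−3 = 1  ← one
n=8: ⌈1521/408⌉−⌈1352/408⌉ = 4−4 = 0
n=9: ⌈1690/408⌉−⌈1521/408⌉ = 5−4 = 1  ← one
n=10: ⌈1859/408⌉−⌈1690/408⌉ = 5−5 = 0
n=11: ⌈2028/408⌉−⌈1859/408⌉ = 5−5 = 0
n=12: ⌈2197/408⌉−⌈2028/408⌉ = 6−5 = 1  ← one
n=13: ⌈2366/408⌉−⌈2197/408⌉ = 6−6 = 0
n=14: ⌈2535/408⌉−⌈2366/408⌉ = 7−6 = 1  ← one
n=15: ⌈2704/408⌉−⌈2535/408⌉ = 7−7 = 0
n=16: ⌈2873/408⌉−⌈2704/408⌉ = 8−7 = 1  ← one
n=17: ⌈3042/408⌉−⌈2873/408⌉ = 8−8 = 0
n=18: ⌈3211/408⌉−⌈3042/408⌉ = 8−8 = 0
n=19: ⌈3380/408⌉−⌈3211/408⌉ = 9−8 = 1  ← one
n=20: ⌈3549/408⌉−⌈3380/408⌉ = 9−9 = 0
n=21: ⌈3718/408⌉−⌈3549/408⌉ = 10−9 = 1  ← one
n=22: ⌈3887/408⌉−⌈3718/408⌉ = 10−10 = 0
n=23: ⌈4056/408⌉−⌈3887/408⌉ = 10−10 = 0
n=24: ⌈4225/408⌉−⌈4056/408⌉ = 11−10 = 1  ← one
n=25: ⌈4394/408⌉−⌈4225/408⌉ = 11−11 = 0
n=26: ⌈4563/408⌉−⌈4394/408⌉ = 12−11 = 1  ← one
positions of the first 12 ones: 0 2 4 7 9 12 14 16 19 21 24 26

0 2 4 7 9 12 14 16 19 21 24 26


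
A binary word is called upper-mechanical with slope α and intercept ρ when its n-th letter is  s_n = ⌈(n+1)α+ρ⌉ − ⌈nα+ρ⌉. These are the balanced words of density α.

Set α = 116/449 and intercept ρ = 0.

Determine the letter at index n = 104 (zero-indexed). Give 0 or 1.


(n+1)α + ρ = (105·116) / 449 = 12180/449
nα + ρ     = (104·116) / 449 = 12064/449
⌈12180/449⌉ = 28,  ⌈12064/449⌉ = 27
s_{104} = 28 − 27 = 1

1


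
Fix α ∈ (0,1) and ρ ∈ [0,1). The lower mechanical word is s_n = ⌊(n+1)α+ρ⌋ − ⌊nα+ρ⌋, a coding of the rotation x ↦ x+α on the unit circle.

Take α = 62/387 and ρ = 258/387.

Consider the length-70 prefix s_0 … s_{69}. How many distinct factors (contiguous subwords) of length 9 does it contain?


10

t_n = ⌊(n·62+258)/387⌋ for n = 0 … 70:
  n=0…9: ⌊258/387⌋=0 ⌊320/387⌋=0 ⌊382/387⌋=0 ⌊444/387⌋=1 ⌊506/387⌋=1 ⌊568/387⌋=1 ⌊630/387⌋=1 ⌊692/387⌋=1 ⌊754/387⌋=1 ⌊816/387⌋=2
  n=10…19: ⌊878/387⌋=2 ⌊940/387⌋=2 ⌊1002/387⌋=2 ⌊1064/387⌋=2 ⌊1126/387⌋=2 ⌊1188/387⌋=3 ⌊1250/387⌋=3 ⌊1312/387⌋=3 ⌊1374/387⌋=3 ⌊1436/387⌋=3
  n=20…29: ⌊1498/387⌋=3 ⌊1560/387⌋=4 ⌊1622/387⌋=4 ⌊1684/387⌋=4 ⌊1746/387⌋=4 ⌊1808/387⌋=4 ⌊1870/387⌋=4 ⌊1932/387⌋=4 ⌊1994/387⌋=5 ⌊2056/387⌋=5
  n=30…39: ⌊2118/387⌋=5 ⌊2180/387⌋=5 ⌊2242/387⌋=5 ⌊2304/387⌋=5 ⌊2366/387⌋=6 ⌊2428/387⌋=6 ⌊2490/387⌋=6 ⌊2552/387⌋=6 ⌊2614/387⌋=6 ⌊2676/387⌋=6
  n=40…49: ⌊2738/387⌋=7 ⌊2800/387⌋=7 ⌊2862/387⌋=7 ⌊2924/387⌋=7 ⌊2986/387⌋=7 ⌊3048/387⌋=7 ⌊3110/387⌋=8 ⌊3172/387⌋=8 ⌊3234/387⌋=8 ⌊3296/387⌋=8
  n=50…59: ⌊3358/387⌋=8 ⌊3420/387⌋=8 ⌊3482/387⌋=8 ⌊3544/387⌋=9 ⌊3606/387⌋=9 ⌊3668/387⌋=9 ⌊3730/387⌋=9 ⌊3792/387⌋=9 ⌊3854/387⌋=9 ⌊3916/387⌋=10
  n=60…69: ⌊3978/387⌋=10 ⌊4040/387⌋=10 ⌊4102/387⌋=10 ⌊4164/387⌋=10 ⌊4226/387⌋=10 ⌊4288/387⌋=11 ⌊4350/387⌋=11 ⌊4412/387⌋=11 ⌊4474/387⌋=11 ⌊4536/387⌋=11
  n=70: ⌊4598/387⌋=11
s_n = t_(n+1) − t_n for n = 0 … 69 gives
prefix = 0010000010000010000010000001000001000001000001000000100000100000100000
slide a length-9 window over [0..8] … [61..69] (62 windows); first occurrence of each distinct factor:
  [  0..  8] 001000001
  [  1..  9] 010000010
  [  2.. 10] 100000100
  [  3.. 11] 000001000
  [  4.. 12] 000010000
  [  5.. 13] 000100000
  [ 18.. 26] 001000000
  [ 19.. 27] 010000001
  [ 20.. 28] 100000010
  [ 21.. 29] 000000100
  (the other 52 windows repeat one of these)
distinct factors: {000000100, 000001000, 000010000, 000100000, 001000000, 001000001, 010000001, 010000010, 100000010, 100000100}
count = 10  (Sturmian bound for length 9 is 10)
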